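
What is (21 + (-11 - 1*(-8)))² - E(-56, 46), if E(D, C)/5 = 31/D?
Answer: 18299/56 ≈ 326.77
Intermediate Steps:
E(D, C) = 155/D (E(D, C) = 5*(31/D) = 155/D)
(21 + (-11 - 1*(-8)))² - E(-56, 46) = (21 + (-11 - 1*(-8)))² - 155/(-56) = (21 + (-11 + 8))² - 155*(-1)/56 = (21 - 3)² - 1*(-155/56) = 18² + 155/56 = 324 + 155/56 = 18299/56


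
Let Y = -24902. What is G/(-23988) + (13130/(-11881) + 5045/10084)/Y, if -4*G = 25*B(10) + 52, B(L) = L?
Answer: 14186837323069/4472950779225294 ≈ 0.0031717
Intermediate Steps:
G = -151/2 (G = -(25*10 + 52)/4 = -(250 + 52)/4 = -¼*302 = -151/2 ≈ -75.500)
G/(-23988) + (13130/(-11881) + 5045/10084)/Y = -151/2/(-23988) + (13130/(-11881) + 5045/10084)/(-24902) = -151/2*(-1/23988) + (13130*(-1/11881) + 5045*(1/10084))*(-1/24902) = 151/47976 + (-13130/11881 + 5045/10084)*(-1/24902) = 151/47976 - 72463275/119808004*(-1/24902) = 151/47976 + 72463275/2983458915608 = 14186837323069/4472950779225294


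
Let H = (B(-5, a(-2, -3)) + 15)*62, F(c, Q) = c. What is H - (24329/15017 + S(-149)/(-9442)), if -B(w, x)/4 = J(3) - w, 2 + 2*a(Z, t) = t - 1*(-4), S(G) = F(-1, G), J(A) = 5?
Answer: -220005026135/141790514 ≈ -1551.6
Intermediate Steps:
S(G) = -1
a(Z, t) = 1 + t/2 (a(Z, t) = -1 + (t - 1*(-4))/2 = -1 + (t + 4)/2 = -1 + (4 + t)/2 = -1 + (2 + t/2) = 1 + t/2)
B(w, x) = -20 + 4*w (B(w, x) = -4*(5 - w) = -20 + 4*w)
H = -1550 (H = ((-20 + 4*(-5)) + 15)*62 = ((-20 - 20) + 15)*62 = (-40 + 15)*62 = -25*62 = -1550)
H - (24329/15017 + S(-149)/(-9442)) = -1550 - (24329/15017 - 1/(-9442)) = -1550 - (24329*(1/15017) - 1*(-1/9442)) = -1550 - (24329/15017 + 1/9442) = -1550 - 1*229729435/141790514 = -1550 - 229729435/141790514 = -220005026135/141790514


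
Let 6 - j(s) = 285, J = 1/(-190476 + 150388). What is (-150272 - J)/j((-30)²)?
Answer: 2008034645/3728184 ≈ 538.61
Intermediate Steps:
J = -1/40088 (J = 1/(-40088) = -1/40088 ≈ -2.4945e-5)
j(s) = -279 (j(s) = 6 - 1*285 = 6 - 285 = -279)
(-150272 - J)/j((-30)²) = (-150272 - 1*(-1/40088))/(-279) = (-150272 + 1/40088)*(-1/279) = -6024103935/40088*(-1/279) = 2008034645/3728184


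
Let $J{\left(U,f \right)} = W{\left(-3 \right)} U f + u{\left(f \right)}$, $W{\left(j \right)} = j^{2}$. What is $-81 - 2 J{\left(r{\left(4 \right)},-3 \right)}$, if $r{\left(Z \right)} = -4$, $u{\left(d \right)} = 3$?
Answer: $-303$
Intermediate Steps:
$J{\left(U,f \right)} = 3 + 9 U f$ ($J{\left(U,f \right)} = \left(-3\right)^{2} U f + 3 = 9 U f + 3 = 3 + 9 U f$)
$-81 - 2 J{\left(r{\left(4 \right)},-3 \right)} = -81 - 2 \left(3 + 9 \left(-4\right) \left(-3\right)\right) = -81 - 2 \left(3 + 108\right) = -81 - 222 = -303$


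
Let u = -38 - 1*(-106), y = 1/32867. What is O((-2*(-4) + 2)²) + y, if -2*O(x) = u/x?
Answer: -558689/1643350 ≈ -0.33997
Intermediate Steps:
y = 1/32867 ≈ 3.0426e-5
u = 68 (u = -38 + 106 = 68)
O(x) = -34/x
O((-2*(-4) + 2)²) + y = -34/(-2*(-4) + 2)² + 1/32867 = -34/(8 + 2)² + 1/32867 = -34/(10²) + 1/32867 = -34/100 + 1/32867 = -34*1/100 + 1/32867 = -17/50 + 1/32867 = -558689/1643350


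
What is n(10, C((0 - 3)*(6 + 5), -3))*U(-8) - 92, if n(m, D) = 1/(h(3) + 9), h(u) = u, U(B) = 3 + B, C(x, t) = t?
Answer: -1109/12 ≈ -92.417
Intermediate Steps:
n(m, D) = 1/12 (n(m, D) = 1/(3 + 9) = 1/12)
n(10, C((0 - 3)*(6 + 5), -3))*U(-8) - 92 = (3 - 8)/12 - 92 = (1/12)*(-5) - 92 = -5/12 - 92 = -1109/12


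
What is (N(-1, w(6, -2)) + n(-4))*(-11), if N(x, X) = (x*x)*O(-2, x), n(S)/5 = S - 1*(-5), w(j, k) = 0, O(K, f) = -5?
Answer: 0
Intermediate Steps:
n(S) = 25 + 5*S (n(S) = 5*(S - 1*(-5)) = 5*(S + 5) = 5*(5 + S) = 25 + 5*S)
N(x, X) = -5*x**2 (N(x, X) = (x*x)*(-5) = x**2*(-5) = -5*x**2)
(N(-1, w(6, -2)) + n(-4))*(-11) = (-5*(-1)**2 + (25 + 5*(-4)))*(-11) = (-5*1 + (25 - 20))*(-11) = (-5 + 5)*(-11) = 0*(-11) = 0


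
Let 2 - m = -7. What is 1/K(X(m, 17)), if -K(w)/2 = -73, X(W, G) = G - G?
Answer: 1/146 ≈ 0.0068493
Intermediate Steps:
m = 9 (m = 2 - 1*(-7) = 2 + 7 = 9)
X(W, G) = 0
K(w) = 146 (K(w) = -2*(-73) = 146)
1/K(X(m, 17)) = 1/146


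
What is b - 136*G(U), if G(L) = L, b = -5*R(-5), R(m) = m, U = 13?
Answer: -1743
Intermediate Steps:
b = 25 (b = -5*(-5) = 25)
b - 136*G(U) = 25 - 136*13 = 25 - 1768 = -1743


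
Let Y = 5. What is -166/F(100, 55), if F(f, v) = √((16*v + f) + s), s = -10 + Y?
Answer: -166*√39/195 ≈ -5.3163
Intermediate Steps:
s = -5 (s = -10 + 5 = -5)
F(f, v) = √(-5 + f + 16*v) (F(f, v) = √((16*v + f) - 5) = √((f + 16*v) - 5) = √(-5 + f + 16*v))
-166/F(100, 55) = -166/√(-5 + 100 + 16*55) = -166/√(-5 + 100 + 880) = -166*√39/195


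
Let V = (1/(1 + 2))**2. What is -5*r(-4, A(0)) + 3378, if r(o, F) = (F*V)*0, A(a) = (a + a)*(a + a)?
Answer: 3378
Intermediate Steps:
V = 1/9 (V = (1/3)**2 = 1/9 ≈ 0.11111)
A(a) = 4*a**2 (A(a) = (2*a)*(2*a) = 4*a**2)
r(o, F) = 0 (r(o, F) = (F*(1/9))*0 = (F/9)*0 = 0)
-5*r(-4, A(0)) + 3378 = -5*0 + 3378 = 0 + 3378 = 3378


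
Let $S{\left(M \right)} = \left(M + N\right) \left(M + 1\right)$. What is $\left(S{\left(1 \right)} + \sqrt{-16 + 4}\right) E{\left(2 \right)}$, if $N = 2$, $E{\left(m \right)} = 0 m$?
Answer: $0$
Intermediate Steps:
$E{\left(m \right)} = 0$
$S{\left(M \right)} = \left(1 + M\right) \left(2 + M\right)$ ($S{\left(M \right)} = \left(M + 2\right) \left(M + 1\right) = \left(2 + M\right) \left(1 + M\right) = \left(1 + M\right) \left(2 + M\right)$)
$\left(S{\left(1 \right)} + \sqrt{-16 + 4}\right) E{\left(2 \right)} = \left(\left(2 + 1^{2} + 3 \cdot 1\right) + \sqrt{-16 + 4}\right) 0 = \left(\left(2 + 1 + 3\right) + \sqrt{-12}\right) 0 = \left(6 + 2 i \sqrt{3}\right) 0 = 0$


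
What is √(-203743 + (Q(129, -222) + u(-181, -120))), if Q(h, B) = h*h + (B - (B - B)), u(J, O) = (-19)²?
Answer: I*√186963 ≈ 432.39*I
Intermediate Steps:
u(J, O) = 361
Q(h, B) = B + h² (Q(h, B) = h² + (B - 1*0) = h² + (B + 0) = h² + B = B + h²)
√(-203743 + (Q(129, -222) + u(-181, -120))) = √(-203743 + ((-222 + 129²) + 361)) = √(-203743 + ((-222 + 16641) + 361)) = √(-203743 + (16419 + 361)) = √(-203743 + 16780) = √(-186963) = I*√186963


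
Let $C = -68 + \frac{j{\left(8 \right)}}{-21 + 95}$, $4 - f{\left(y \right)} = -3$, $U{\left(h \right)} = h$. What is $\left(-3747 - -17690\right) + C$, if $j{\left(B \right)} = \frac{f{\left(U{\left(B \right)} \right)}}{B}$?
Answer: $\frac{8214007}{592} \approx 13875.0$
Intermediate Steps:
$f{\left(y \right)} = 7$ ($f{\left(y \right)} = 4 - -3 = 4 + 3 = 7$)
$j{\left(B \right)} = \frac{7}{B}$
$C = - \frac{40249}{592}$ ($C = -68 + \frac{7 \cdot \frac{1}{8}}{-21 + 95} = -68 + \frac{7 \cdot \frac{1}{8}}{74} = -68 + \frac{7}{8} \cdot \frac{1}{74} = -68 + \frac{7}{592} = - \frac{40249}{592} \approx -67.988$)
$\left(-3747 - -17690\right) + C = \left(-3747 - -17690\right) - \frac{40249}{592} = \left(-3747 + 17690\right) - \frac{40249}{592} = 13943 - \frac{40249}{592} = \frac{8214007}{592}$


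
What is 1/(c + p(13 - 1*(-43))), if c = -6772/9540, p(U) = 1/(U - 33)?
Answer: -54855/36554 ≈ -1.5007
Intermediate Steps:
p(U) = 1/(-33 + U)
c = -1693/2385 (c = -6772*1/9540 = -1693/2385 ≈ -0.70985)
1/(c + p(13 - 1*(-43))) = 1/(-1693/2385 + 1/(-33 + (13 - 1*(-43)))) = 1/(-1693/2385 + 1/(-33 + (13 + 43))) = 1/(-1693/2385 + 1/(-33 + 56)) = 1/(-1693/2385 + 1/23) = 1/(-36554/54855) = -54855/36554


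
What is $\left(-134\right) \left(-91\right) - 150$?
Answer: $12044$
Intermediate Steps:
$\left(-134\right) \left(-91\right) - 150 = 12194 - 150 = 12044$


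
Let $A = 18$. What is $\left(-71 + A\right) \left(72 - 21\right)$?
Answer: $-2703$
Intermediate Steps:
$\left(-71 + A\right) \left(72 - 21\right) = \left(-71 + 18\right) \left(72 - 21\right) = \left(-53\right) 51 = -2703$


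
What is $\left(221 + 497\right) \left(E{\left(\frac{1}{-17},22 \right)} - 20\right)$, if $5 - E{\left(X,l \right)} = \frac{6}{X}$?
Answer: $62466$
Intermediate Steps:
$E{\left(X,l \right)} = 5 - \frac{6}{X}$
$\left(221 + 497\right) \left(E{\left(\frac{1}{-17},22 \right)} - 20\right) = \left(221 + 497\right) \left(\left(5 - \frac{6}{\frac{1}{-17}}\right) - 20\right) = 718 \left(\left(5 - \frac{6}{- \frac{1}{17}}\right) - 20\right) = 718 \left(\left(5 - -102\right) - 20\right) = 718 \left(\left(5 + 102\right) - 20\right) = 718 \left(107 - 20\right) = 718 \cdot 87 = 62466$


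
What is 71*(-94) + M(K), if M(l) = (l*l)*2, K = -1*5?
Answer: -6624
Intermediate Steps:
K = -5
M(l) = 2*l² (M(l) = l²*2 = 2*l²)
71*(-94) + M(K) = 71*(-94) + 2*(-5)² = -6674 + 2*25 = -6674 + 50 = -6624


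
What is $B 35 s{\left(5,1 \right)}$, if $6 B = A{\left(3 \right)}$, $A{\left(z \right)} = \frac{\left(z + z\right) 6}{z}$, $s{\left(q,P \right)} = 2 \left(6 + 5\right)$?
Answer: $1540$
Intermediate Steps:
$s{\left(q,P \right)} = 22$ ($s{\left(q,P \right)} = 2 \cdot 11 = 22$)
$A{\left(z \right)} = 12$ ($A{\left(z \right)} = \frac{2 z 6}{z} = \frac{12 z}{z} = 12$)
$B = 2$ ($B = \frac{1}{6} \cdot 12 = 2$)
$B 35 s{\left(5,1 \right)} = 2 \cdot 35 \cdot 22 = 70 \cdot 22 = 1540$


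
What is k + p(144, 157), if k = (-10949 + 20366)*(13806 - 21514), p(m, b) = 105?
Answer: -72586131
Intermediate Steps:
k = -72586236 (k = 9417*(-7708) = -72586236)
k + p(144, 157) = -72586236 + 105 = -72586131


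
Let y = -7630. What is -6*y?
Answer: 45780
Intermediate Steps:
-6*y = -6*(-7630) = 45780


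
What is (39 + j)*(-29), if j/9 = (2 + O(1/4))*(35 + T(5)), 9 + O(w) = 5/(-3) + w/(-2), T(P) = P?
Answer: 90654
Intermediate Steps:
O(w) = -32/3 - w/2 (O(w) = -9 + (5/(-3) + w/(-2)) = -9 + (5*(-⅓) + w*(-½)) = -9 + (-5/3 - w/2) = -32/3 - w/2)
j = -3165 (j = 9*((2 + (-32/3 - ½/4))*(35 + 5)) = 9*((2 + (-32/3 - ½*¼))*40) = 9*((2 + (-32/3 - ⅛))*40) = 9*((2 - 259/24)*40) = 9*(-211/24*40) = 9*(-1055/3) = -3165)
(39 + j)*(-29) = (39 - 3165)*(-29) = -3126*(-29) = 90654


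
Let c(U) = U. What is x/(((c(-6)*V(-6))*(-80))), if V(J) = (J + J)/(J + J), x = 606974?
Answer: 303487/240 ≈ 1264.5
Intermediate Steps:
V(J) = 1 (V(J) = (2*J)/((2*J)) = (2*J)*(1/(2*J)) = 1)
x/(((c(-6)*V(-6))*(-80))) = 606974/((-6*1*(-80))) = 606974/((-6*(-80))) = 606974/480 = 606974*(1/480) = 303487/240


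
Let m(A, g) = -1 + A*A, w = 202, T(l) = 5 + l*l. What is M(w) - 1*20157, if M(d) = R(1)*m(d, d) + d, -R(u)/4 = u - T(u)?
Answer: 796105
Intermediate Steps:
T(l) = 5 + l**2
R(u) = 20 - 4*u + 4*u**2 (R(u) = -4*(u - (5 + u**2)) = -4*(u + (-5 - u**2)) = -4*(-5 + u - u**2) = 20 - 4*u + 4*u**2)
m(A, g) = -1 + A**2
M(d) = -20 + d + 20*d**2 (M(d) = (20 - 4*1 + 4*1**2)*(-1 + d**2) + d = (20 - 4 + 4*1)*(-1 + d**2) + d = (20 - 4 + 4)*(-1 + d**2) + d = 20*(-1 + d**2) + d = (-20 + 20*d**2) + d = -20 + d + 20*d**2)
M(w) - 1*20157 = (-20 + 202 + 20*202**2) - 1*20157 = (-20 + 202 + 20*40804) - 20157 = (-20 + 202 + 816080) - 20157 = 816262 - 20157 = 796105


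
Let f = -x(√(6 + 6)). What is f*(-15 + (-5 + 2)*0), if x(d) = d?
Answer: 30*√3 ≈ 51.962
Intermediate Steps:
f = -2*√3 (f = -√(6 + 6) = -√12 = -2*√3 ≈ -3.4641)
f*(-15 + (-5 + 2)*0) = (-2*√3)*(-15 + (-5 + 2)*0) = (-2*√3)*(-15 - 3*0) = (-2*√3)*(-15 + 0) = -2*√3*(-15) = 30*√3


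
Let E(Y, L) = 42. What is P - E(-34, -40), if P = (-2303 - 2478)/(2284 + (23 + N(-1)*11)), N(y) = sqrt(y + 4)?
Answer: -78182993/1773962 + 52591*sqrt(3)/5321886 ≈ -44.055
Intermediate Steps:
N(y) = sqrt(4 + y)
P = -4781/(2307 + 11*sqrt(3)) (P = (-2303 - 2478)/(2284 + (23 + sqrt(4 - 1)*11)) = -4781/(2284 + (23 + sqrt(3)*11)) = -4781/(2284 + (23 + 11*sqrt(3))) = -4781/(2307 + 11*sqrt(3)) ≈ -2.0554)
P - E(-34, -40) = (-3676589/1773962 + 52591*sqrt(3)/5321886) - 1*42 = (-3676589/1773962 + 52591*sqrt(3)/5321886) - 42 = -78182993/1773962 + 52591*sqrt(3)/5321886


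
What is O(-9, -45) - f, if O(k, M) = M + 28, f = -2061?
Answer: 2044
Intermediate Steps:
O(k, M) = 28 + M
O(-9, -45) - f = (28 - 45) - 1*(-2061) = -17 + 2061 = 2044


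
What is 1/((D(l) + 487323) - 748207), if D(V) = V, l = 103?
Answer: -1/260781 ≈ -3.8346e-6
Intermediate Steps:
1/((D(l) + 487323) - 748207) = 1/((103 + 487323) - 748207) = 1/(487426 - 748207) = 1/(-260781) = -1/260781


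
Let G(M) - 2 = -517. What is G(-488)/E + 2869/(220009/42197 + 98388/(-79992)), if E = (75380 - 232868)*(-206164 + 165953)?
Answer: 1703525033815558392473/2365507539948610896 ≈ 720.15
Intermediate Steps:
E = 6332749968 (E = -157488*(-40211) = 6332749968)
G(M) = -515 (G(M) = 2 - 517 = -515)
G(-488)/E + 2869/(220009/42197 + 98388/(-79992)) = -515/6332749968 + 2869/(220009/42197 + 98388/(-79992)) = -515*1/6332749968 + 2869/(220009*(1/42197) + 98388*(-1/79992)) = -515/6332749968 + 2869/(220009/42197 - 2733/2222) = -515/6332749968 + 2869/(373535597/93761734) = -515/6332749968 + 2869*(93761734/373535597) = -515/6332749968 + 269002414846/373535597 = 1703525033815558392473/2365507539948610896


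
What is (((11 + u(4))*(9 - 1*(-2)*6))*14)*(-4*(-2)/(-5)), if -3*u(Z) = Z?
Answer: -22736/5 ≈ -4547.2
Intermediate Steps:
u(Z) = -Z/3
(((11 + u(4))*(9 - 1*(-2)*6))*14)*(-4*(-2)/(-5)) = (((11 - ⅓*4)*(9 - 1*(-2)*6))*14)*(-4*(-2)/(-5)) = (((11 - 4/3)*(9 + 2*6))*14)*(8*(-⅕)) = ((29*(9 + 12)/3)*14)*(-8/5) = (((29/3)*21)*14)*(-8/5) = (203*14)*(-8/5) = 2842*(-8/5) = -22736/5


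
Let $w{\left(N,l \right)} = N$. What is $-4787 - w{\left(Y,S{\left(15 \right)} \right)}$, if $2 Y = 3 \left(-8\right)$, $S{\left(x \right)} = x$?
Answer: $-4775$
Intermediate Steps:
$Y = -12$ ($Y = \frac{3 \left(-8\right)}{2} = \frac{1}{2} \left(-24\right) = -12$)
$-4787 - w{\left(Y,S{\left(15 \right)} \right)} = -4787 - -12 = -4787 + 12 = -4775$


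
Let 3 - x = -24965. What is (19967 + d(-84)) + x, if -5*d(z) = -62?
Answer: 224737/5 ≈ 44947.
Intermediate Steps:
x = 24968 (x = 3 - 1*(-24965) = 3 + 24965 = 24968)
d(z) = 62/5 (d(z) = -⅕*(-62) = 62/5)
(19967 + d(-84)) + x = (19967 + 62/5) + 24968 = 99897/5 + 24968 = 224737/5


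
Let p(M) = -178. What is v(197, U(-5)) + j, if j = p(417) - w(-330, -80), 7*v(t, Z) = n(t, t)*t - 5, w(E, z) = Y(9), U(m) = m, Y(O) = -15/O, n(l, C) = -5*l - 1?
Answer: -586444/21 ≈ -27926.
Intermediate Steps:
n(l, C) = -1 - 5*l
w(E, z) = -5/3 (w(E, z) = -15/9 = -15*1/9 = -5/3)
v(t, Z) = -5/7 + t*(-1 - 5*t)/7 (v(t, Z) = ((-1 - 5*t)*t - 5)/7 = (t*(-1 - 5*t) - 5)/7 = (-5 + t*(-1 - 5*t))/7 = -5/7 + t*(-1 - 5*t)/7)
j = -529/3 (j = -178 - 1*(-5/3) = -178 + 5/3 = -529/3 ≈ -176.33)
v(197, U(-5)) + j = (-5/7 - 1/7*197*(1 + 5*197)) - 529/3 = (-5/7 - 1/7*197*(1 + 985)) - 529/3 = (-5/7 - 1/7*197*986) - 529/3 = (-5/7 - 194242/7) - 529/3 = -194247/7 - 529/3 = -586444/21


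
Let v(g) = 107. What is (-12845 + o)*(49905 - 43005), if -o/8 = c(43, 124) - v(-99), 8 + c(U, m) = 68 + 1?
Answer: -86091300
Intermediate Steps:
c(U, m) = 61 (c(U, m) = -8 + (68 + 1) = -8 + 69 = 61)
o = 368 (o = -8*(61 - 1*107) = -8*(61 - 107) = -8*(-46) = 368)
(-12845 + o)*(49905 - 43005) = (-12845 + 368)*(49905 - 43005) = -12477*6900 = -86091300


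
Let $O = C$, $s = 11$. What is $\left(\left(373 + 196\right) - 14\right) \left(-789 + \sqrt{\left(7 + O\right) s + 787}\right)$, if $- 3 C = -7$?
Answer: $-437895 + 185 \sqrt{8007} \approx -4.2134 \cdot 10^{5}$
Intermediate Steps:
$C = \frac{7}{3}$ ($C = \left(- \frac{1}{3}\right) \left(-7\right) = \frac{7}{3} \approx 2.3333$)
$O = \frac{7}{3} \approx 2.3333$
$\left(\left(373 + 196\right) - 14\right) \left(-789 + \sqrt{\left(7 + O\right) s + 787}\right) = \left(\left(373 + 196\right) - 14\right) \left(-789 + \sqrt{\left(7 + \frac{7}{3}\right) 11 + 787}\right) = \left(569 - 14\right) \left(-789 + \sqrt{\frac{28}{3} \cdot 11 + 787}\right) = 555 \left(-789 + \sqrt{\frac{308}{3} + 787}\right) = 555 \left(-789 + \sqrt{\frac{2669}{3}}\right) = 555 \left(-789 + \frac{\sqrt{8007}}{3}\right) = -437895 + 185 \sqrt{8007}$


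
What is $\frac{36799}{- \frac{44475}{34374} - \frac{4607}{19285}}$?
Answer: $- \frac{8131384136470}{338687131} \approx -24009.0$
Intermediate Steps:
$\frac{36799}{- \frac{44475}{34374} - \frac{4607}{19285}} = \frac{36799}{\left(-44475\right) \frac{1}{34374} - \frac{4607}{19285}} = \frac{36799}{- \frac{14825}{11458} - \frac{4607}{19285}} = \frac{36799}{- \frac{338687131}{220967530}} = 36799 \left(- \frac{220967530}{338687131}\right) = - \frac{8131384136470}{338687131}$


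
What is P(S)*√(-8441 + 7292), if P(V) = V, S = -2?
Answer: -2*I*√1149 ≈ -67.794*I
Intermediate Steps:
P(S)*√(-8441 + 7292) = -2*√(-8441 + 7292) = -2*I*√1149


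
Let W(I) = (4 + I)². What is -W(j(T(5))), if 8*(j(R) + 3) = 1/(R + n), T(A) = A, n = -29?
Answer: -36481/36864 ≈ -0.98961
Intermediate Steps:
j(R) = -3 + 1/(8*(-29 + R)) (j(R) = -3 + 1/(8*(R - 29)) = -3 + 1/(8*(-29 + R)))
-W(j(T(5))) = -(4 + (697 - 24*5)/(8*(-29 + 5)))² = -(4 + (⅛)*(697 - 120)/(-24))² = -(4 + (⅛)*(-1/24)*577)² = -(4 - 577/192)² = -(191/192)² = -1*36481/36864 = -36481/36864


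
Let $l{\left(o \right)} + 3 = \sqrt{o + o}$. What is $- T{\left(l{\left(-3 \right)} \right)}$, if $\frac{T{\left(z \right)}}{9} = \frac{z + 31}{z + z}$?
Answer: $\frac{117}{5} + \frac{93 i \sqrt{6}}{10} \approx 23.4 + 22.78 i$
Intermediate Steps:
$l{\left(o \right)} = -3 + \sqrt{2} \sqrt{o}$ ($l{\left(o \right)} = -3 + \sqrt{o + o} = -3 + \sqrt{2 o} = -3 + \sqrt{2} \sqrt{o}$)
$T{\left(z \right)} = \frac{9 \left(31 + z\right)}{2 z}$ ($T{\left(z \right)} = 9 \frac{z + 31}{z + z} = 9 \frac{31 + z}{2 z} = \frac{9 \left(31 + z\right)}{2 z}$)
$- T{\left(l{\left(-3 \right)} \right)} = - \frac{9 \left(31 - \left(3 - \sqrt{2} \sqrt{-3}\right)\right)}{2 \left(-3 + \sqrt{2} \sqrt{-3}\right)} = - \frac{9 \left(31 - \left(3 - \sqrt{2} i \sqrt{3}\right)\right)}{2 \left(-3 + \sqrt{2} i \sqrt{3}\right)} = - \frac{9 \left(31 - \left(3 - i \sqrt{6}\right)\right)}{2 \left(-3 + i \sqrt{6}\right)} = - \frac{9 \left(28 + i \sqrt{6}\right)}{2 \left(-3 + i \sqrt{6}\right)}$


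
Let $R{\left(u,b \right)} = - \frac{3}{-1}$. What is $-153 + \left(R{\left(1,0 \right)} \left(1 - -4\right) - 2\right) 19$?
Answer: $94$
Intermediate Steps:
$R{\left(u,b \right)} = 3$ ($R{\left(u,b \right)} = \left(-3\right) \left(-1\right) = 3$)
$-153 + \left(R{\left(1,0 \right)} \left(1 - -4\right) - 2\right) 19 = -153 + \left(3 \left(1 - -4\right) - 2\right) 19 = -153 + \left(3 \left(1 + 4\right) - 2\right) 19 = -153 + \left(3 \cdot 5 - 2\right) 19 = -153 + \left(15 - 2\right) 19 = -153 + 13 \cdot 19 = -153 + 247 = 94$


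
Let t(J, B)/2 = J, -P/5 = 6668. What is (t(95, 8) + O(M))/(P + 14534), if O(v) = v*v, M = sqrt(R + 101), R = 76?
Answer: -367/18806 ≈ -0.019515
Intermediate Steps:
P = -33340 (P = -5*6668 = -33340)
t(J, B) = 2*J
M = sqrt(177) (M = sqrt(76 + 101) = sqrt(177) ≈ 13.304)
O(v) = v**2
(t(95, 8) + O(M))/(P + 14534) = (2*95 + (sqrt(177))**2)/(-33340 + 14534) = (190 + 177)/(-18806) = 367*(-1/18806) = -367/18806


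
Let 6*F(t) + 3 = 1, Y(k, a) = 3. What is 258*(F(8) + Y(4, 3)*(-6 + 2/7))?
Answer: -31562/7 ≈ -4508.9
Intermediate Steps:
F(t) = -⅓ (F(t) = -½ + (⅙)*1 = -½ + ⅙ = -⅓)
258*(F(8) + Y(4, 3)*(-6 + 2/7)) = 258*(-⅓ + 3*(-6 + 2/7)) = 258*(-⅓ + 3*(-40/7)) = 258*(-⅓ - 120/7) = 258*(-367/21) = -31562/7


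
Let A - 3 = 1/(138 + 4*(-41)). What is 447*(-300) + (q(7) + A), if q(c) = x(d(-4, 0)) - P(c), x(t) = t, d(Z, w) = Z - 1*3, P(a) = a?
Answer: -3486887/26 ≈ -1.3411e+5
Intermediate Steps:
A = 77/26 (A = 3 + 1/(138 + 4*(-41)) = 3 + 1/(138 - 164) = 3 + 1/(-26) = 3 - 1/26 = 77/26 ≈ 2.9615)
d(Z, w) = -3 + Z (d(Z, w) = Z - 3 = -3 + Z)
q(c) = -7 - c (q(c) = (-3 - 4) - c = -7 - c)
447*(-300) + (q(7) + A) = 447*(-300) + ((-7 - 1*7) + 77/26) = -134100 + ((-7 - 7) + 77/26) = -134100 + (-14 + 77/26) = -134100 - 287/26 = -3486887/26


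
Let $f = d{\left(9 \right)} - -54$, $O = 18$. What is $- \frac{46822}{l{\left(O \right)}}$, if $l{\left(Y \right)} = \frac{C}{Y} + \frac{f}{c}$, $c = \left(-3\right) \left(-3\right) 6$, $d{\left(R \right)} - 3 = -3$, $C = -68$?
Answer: $\frac{421398}{25} \approx 16856.0$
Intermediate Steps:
$d{\left(R \right)} = 0$ ($d{\left(R \right)} = 3 - 3 = 0$)
$c = 54$ ($c = 9 \cdot 6 = 54$)
$f = 54$ ($f = 0 - -54 = 0 + 54 = 54$)
$l{\left(Y \right)} = 1 - \frac{68}{Y}$ ($l{\left(Y \right)} = - \frac{68}{Y} + \frac{54}{54} = - \frac{68}{Y} + 54 \cdot \frac{1}{54} = - \frac{68}{Y} + 1 = 1 - \frac{68}{Y}$)
$- \frac{46822}{l{\left(O \right)}} = - \frac{46822}{\frac{1}{18} \left(-68 + 18\right)} = - \frac{46822}{\frac{1}{18} \left(-50\right)} = - \frac{46822}{- \frac{25}{9}} = \left(-46822\right) \left(- \frac{9}{25}\right) = \frac{421398}{25}$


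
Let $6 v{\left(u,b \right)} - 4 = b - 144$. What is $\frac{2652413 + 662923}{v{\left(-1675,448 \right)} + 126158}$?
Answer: $\frac{2486502}{94657} \approx 26.269$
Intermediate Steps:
$v{\left(u,b \right)} = - \frac{70}{3} + \frac{b}{6}$ ($v{\left(u,b \right)} = \frac{2}{3} + \frac{b - 144}{6} = \frac{2}{3} + \frac{-144 + b}{6} = \frac{2}{3} + \left(-24 + \frac{b}{6}\right) = - \frac{70}{3} + \frac{b}{6}$)
$\frac{2652413 + 662923}{v{\left(-1675,448 \right)} + 126158} = \frac{2652413 + 662923}{\left(- \frac{70}{3} + \frac{1}{6} \cdot 448\right) + 126158} = \frac{3315336}{\left(- \frac{70}{3} + \frac{224}{3}\right) + 126158} = \frac{3315336}{\frac{154}{3} + 126158} = \frac{3315336}{\frac{378628}{3}} = 3315336 \cdot \frac{3}{378628} = \frac{2486502}{94657}$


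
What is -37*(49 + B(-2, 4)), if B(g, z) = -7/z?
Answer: -6993/4 ≈ -1748.3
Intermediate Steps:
-37*(49 + B(-2, 4)) = -37*(49 - 7/4) = -37*189/4 = -1*6993/4 = -6993/4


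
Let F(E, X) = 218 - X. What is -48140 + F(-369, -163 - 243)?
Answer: -47516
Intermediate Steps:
-48140 + F(-369, -163 - 243) = -48140 + (218 - (-163 - 243)) = -48140 + (218 - 1*(-406)) = -48140 + (218 + 406) = -48140 + 624 = -47516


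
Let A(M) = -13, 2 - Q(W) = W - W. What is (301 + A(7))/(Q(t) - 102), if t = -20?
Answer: -72/25 ≈ -2.8800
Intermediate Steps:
Q(W) = 2 (Q(W) = 2 - (W - W) = 2 - 1*0 = 2 + 0 = 2)
(301 + A(7))/(Q(t) - 102) = (301 - 13)/(2 - 102) = 288/(-100) = 288*(-1/100) = -72/25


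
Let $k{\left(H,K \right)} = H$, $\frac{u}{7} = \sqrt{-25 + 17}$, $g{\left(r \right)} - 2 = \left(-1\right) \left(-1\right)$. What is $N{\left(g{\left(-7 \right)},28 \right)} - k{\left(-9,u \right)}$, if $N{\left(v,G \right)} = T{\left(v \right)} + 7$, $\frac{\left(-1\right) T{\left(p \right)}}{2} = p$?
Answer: $10$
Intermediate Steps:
$T{\left(p \right)} = - 2 p$
$g{\left(r \right)} = 3$ ($g{\left(r \right)} = 2 - -1 = 2 + 1 = 3$)
$N{\left(v,G \right)} = 7 - 2 v$ ($N{\left(v,G \right)} = - 2 v + 7 = 7 - 2 v$)
$u = 14 i \sqrt{2}$ ($u = 7 \sqrt{-25 + 17} = 7 \sqrt{-8} = 7 \cdot 2 i \sqrt{2} = 14 i \sqrt{2} \approx 19.799 i$)
$N{\left(g{\left(-7 \right)},28 \right)} - k{\left(-9,u \right)} = \left(7 - 6\right) - -9 = \left(7 - 6\right) + 9 = 1 + 9 = 10$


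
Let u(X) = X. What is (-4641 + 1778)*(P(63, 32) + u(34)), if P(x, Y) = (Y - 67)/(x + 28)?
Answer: -1251131/13 ≈ -96241.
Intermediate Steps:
P(x, Y) = (-67 + Y)/(28 + x)
(-4641 + 1778)*(P(63, 32) + u(34)) = (-4641 + 1778)*((-67 + 32)/(28 + 63) + 34) = -2863*(-35/91 + 34) = -2863*((1/91)*(-35) + 34) = -2863*(-5/13 + 34) = -2863*437/13 = -1251131/13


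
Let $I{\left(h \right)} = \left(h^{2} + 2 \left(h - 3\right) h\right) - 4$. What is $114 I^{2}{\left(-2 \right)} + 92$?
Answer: $45692$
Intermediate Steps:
$I{\left(h \right)} = -4 + h^{2} + h \left(-6 + 2 h\right)$ ($I{\left(h \right)} = \left(h^{2} + 2 \left(-3 + h\right) h\right) - 4 = \left(h^{2} + \left(-6 + 2 h\right) h\right) - 4 = \left(h^{2} + h \left(-6 + 2 h\right)\right) - 4 = -4 + h^{2} + h \left(-6 + 2 h\right)$)
$114 I^{2}{\left(-2 \right)} + 92 = 114 \left(-4 - -12 + 3 \left(-2\right)^{2}\right)^{2} + 92 = 114 \left(-4 + 12 + 3 \cdot 4\right)^{2} + 92 = 114 \left(-4 + 12 + 12\right)^{2} + 92 = 114 \cdot 20^{2} + 92 = 114 \cdot 400 + 92 = 45600 + 92 = 45692$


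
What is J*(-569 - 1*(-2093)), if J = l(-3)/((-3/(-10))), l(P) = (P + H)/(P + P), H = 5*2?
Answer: -17780/3 ≈ -5926.7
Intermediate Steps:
H = 10
l(P) = (10 + P)/(2*P) (l(P) = (P + 10)/(P + P) = (10 + P)/((2*P)) = (10 + P)*(1/(2*P)) = (10 + P)/(2*P))
J = -35/9 (J = ((½)*(10 - 3)/(-3))/((-3/(-10))) = ((½)*(-⅓)*7)/((-3*(-⅒))) = -7/(6*3/10) = -7/6*10/3 = -35/9 ≈ -3.8889)
J*(-569 - 1*(-2093)) = -35*(-569 - 1*(-2093))/9 = -35*(-569 + 2093)/9 = -35/9*1524 = -17780/3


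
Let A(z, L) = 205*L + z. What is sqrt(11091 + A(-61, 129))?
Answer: 5*sqrt(1499) ≈ 193.58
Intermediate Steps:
A(z, L) = z + 205*L
sqrt(11091 + A(-61, 129)) = sqrt(11091 + (-61 + 205*129)) = sqrt(11091 + (-61 + 26445)) = sqrt(11091 + 26384) = sqrt(37475) = 5*sqrt(1499)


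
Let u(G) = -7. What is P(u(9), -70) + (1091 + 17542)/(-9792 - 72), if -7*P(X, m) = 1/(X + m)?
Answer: -3344441/1772232 ≈ -1.8871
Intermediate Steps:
P(X, m) = -1/(7*(X + m))
P(u(9), -70) + (1091 + 17542)/(-9792 - 72) = -1/(7*(-7) + 7*(-70)) + (1091 + 17542)/(-9792 - 72) = -1/(-49 - 490) + 18633/(-9864) = -1/(-539) + 18633*(-1/9864) = -1*(-1/539) - 6211/3288 = 1/539 - 6211/3288 = -3344441/1772232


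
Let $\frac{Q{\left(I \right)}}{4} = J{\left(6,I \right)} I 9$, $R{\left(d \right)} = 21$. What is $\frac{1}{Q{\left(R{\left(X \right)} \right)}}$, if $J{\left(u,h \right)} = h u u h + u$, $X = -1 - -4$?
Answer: $\frac{1}{12006792} \approx 8.3286 \cdot 10^{-8}$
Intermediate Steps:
$X = 3$ ($X = -1 + 4 = 3$)
$J{\left(u,h \right)} = u + h^{2} u^{2}$ ($J{\left(u,h \right)} = h u^{2} h + u = h^{2} u^{2} + u = u + h^{2} u^{2}$)
$Q{\left(I \right)} = 36 I \left(6 + 36 I^{2}\right)$ ($Q{\left(I \right)} = 4 \cdot 6 \left(1 + 6 I^{2}\right) I 9 = 4 \left(6 + 36 I^{2}\right) I 9 = 4 I \left(6 + 36 I^{2}\right) 9 = 4 \cdot 9 I \left(6 + 36 I^{2}\right) = 36 I \left(6 + 36 I^{2}\right)$)
$\frac{1}{Q{\left(R{\left(X \right)} \right)}} = \frac{1}{216 \cdot 21 + 1296 \cdot 21^{3}} = \frac{1}{4536 + 1296 \cdot 9261} = \frac{1}{4536 + 12002256} = \frac{1}{12006792}$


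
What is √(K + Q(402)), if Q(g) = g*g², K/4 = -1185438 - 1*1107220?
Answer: 16*√217946 ≈ 7469.5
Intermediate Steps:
K = -9170632 (K = 4*(-1185438 - 1*1107220) = 4*(-1185438 - 1107220) = 4*(-2292658) = -9170632)
Q(g) = g³
√(K + Q(402)) = √(-9170632 + 402³) = √(-9170632 + 64964808) = √55794176 = 16*√217946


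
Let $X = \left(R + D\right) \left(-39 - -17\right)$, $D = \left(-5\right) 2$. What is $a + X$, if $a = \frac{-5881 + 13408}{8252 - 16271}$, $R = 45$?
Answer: $- \frac{2060719}{2673} \approx -770.94$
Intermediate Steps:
$D = -10$
$X = -770$ ($X = \left(45 - 10\right) \left(-39 - -17\right) = 35 \left(-39 + 17\right) = 35 \left(-22\right) = -770$)
$a = - \frac{2509}{2673}$ ($a = \frac{7527}{-8019} = 7527 \left(- \frac{1}{8019}\right) = - \frac{2509}{2673} \approx -0.93865$)
$a + X = - \frac{2509}{2673} - 770 = - \frac{2060719}{2673}$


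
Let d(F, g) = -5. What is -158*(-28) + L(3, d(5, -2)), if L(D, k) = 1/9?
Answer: 39817/9 ≈ 4424.1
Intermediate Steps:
L(D, k) = 1/9
-158*(-28) + L(3, d(5, -2)) = -158*(-28) + 1/9 = 4424 + 1/9 = 39817/9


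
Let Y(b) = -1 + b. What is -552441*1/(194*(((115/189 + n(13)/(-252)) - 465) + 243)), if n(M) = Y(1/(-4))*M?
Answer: 835290792/64921421 ≈ 12.866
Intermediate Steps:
n(M) = -5*M/4 (n(M) = (-1 + 1/(-4))*M = (-1 - ¼)*M = -5*M/4)
-552441*1/(194*(((115/189 + n(13)/(-252)) - 465) + 243)) = -552441*1/(194*(((115/189 - 5/4*13/(-252)) - 465) + 243)) = -552441*1/(194*(((115*(1/189) - 65/4*(-1/252)) - 465) + 243)) = -552441*1/(194*(((115/189 + 65/1008) - 465) + 243)) = -552441*1/(194*((2035/3024 - 465) + 243)) = -552441*1/(194*(-1404125/3024 + 243)) = -552441/((-669293/3024*194)) = -552441/(-64921421/1512) = -552441*(-1512/64921421) = 835290792/64921421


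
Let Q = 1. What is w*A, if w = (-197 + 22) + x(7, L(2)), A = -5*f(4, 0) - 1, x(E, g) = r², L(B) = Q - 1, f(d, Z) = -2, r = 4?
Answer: -1431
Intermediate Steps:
L(B) = 0 (L(B) = 1 - 1 = 0)
x(E, g) = 16 (x(E, g) = 4² = 16)
A = 9 (A = -5*(-2) - 1 = 10 - 1 = 9)
w = -159 (w = (-197 + 22) + 16 = -175 + 16 = -159)
w*A = -159*9 = -1431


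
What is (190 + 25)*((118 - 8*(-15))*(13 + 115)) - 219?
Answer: 6549541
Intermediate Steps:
(190 + 25)*((118 - 8*(-15))*(13 + 115)) - 219 = 215*((118 + 120)*128) - 219 = 215*(238*128) - 219 = 215*30464 - 219 = 6549760 - 219 = 6549541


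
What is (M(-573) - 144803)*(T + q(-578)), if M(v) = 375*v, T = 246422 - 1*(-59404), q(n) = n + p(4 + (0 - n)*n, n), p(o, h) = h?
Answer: -109583096260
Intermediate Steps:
q(n) = 2*n (q(n) = n + n = 2*n)
T = 305826 (T = 246422 + 59404 = 305826)
(M(-573) - 144803)*(T + q(-578)) = (375*(-573) - 144803)*(305826 + 2*(-578)) = (-214875 - 144803)*(305826 - 1156) = -359678*304670 = -109583096260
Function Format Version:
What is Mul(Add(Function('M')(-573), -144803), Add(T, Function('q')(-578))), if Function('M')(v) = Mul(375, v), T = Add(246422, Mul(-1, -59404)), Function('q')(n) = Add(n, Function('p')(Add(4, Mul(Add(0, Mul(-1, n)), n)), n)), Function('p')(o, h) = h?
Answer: -109583096260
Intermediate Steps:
Function('q')(n) = Mul(2, n) (Function('q')(n) = Add(n, n) = Mul(2, n))
T = 305826 (T = Add(246422, 59404) = 305826)
Mul(Add(Function('M')(-573), -144803), Add(T, Function('q')(-578))) = Mul(Add(Mul(375, -573), -144803), Add(305826, Mul(2, -578))) = Mul(Add(-214875, -144803), Add(305826, -1156)) = Mul(-359678, 304670) = -109583096260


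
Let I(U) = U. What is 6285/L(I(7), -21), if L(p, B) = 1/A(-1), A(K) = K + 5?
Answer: 25140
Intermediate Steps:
A(K) = 5 + K
L(p, B) = ¼ (L(p, B) = 1/(5 - 1) = 1/4 = ¼)
6285/L(I(7), -21) = 6285/(¼) = 6285*4 = 25140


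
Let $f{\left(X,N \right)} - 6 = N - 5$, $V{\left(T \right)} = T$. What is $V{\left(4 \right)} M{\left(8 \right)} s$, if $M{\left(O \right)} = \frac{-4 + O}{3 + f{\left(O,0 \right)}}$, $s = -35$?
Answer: $-140$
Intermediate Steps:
$f{\left(X,N \right)} = 1 + N$ ($f{\left(X,N \right)} = 6 + \left(N - 5\right) = 6 + \left(-5 + N\right) = 1 + N$)
$M{\left(O \right)} = -1 + \frac{O}{4}$ ($M{\left(O \right)} = \frac{-4 + O}{3 + \left(1 + 0\right)} = \frac{-4 + O}{3 + 1} = \frac{-4 + O}{4} = \left(-4 + O\right) \frac{1}{4} = -1 + \frac{O}{4}$)
$V{\left(4 \right)} M{\left(8 \right)} s = 4 \left(-1 + \frac{1}{4} \cdot 8\right) \left(-35\right) = 4 \left(-1 + 2\right) \left(-35\right) = 4 \cdot 1 \left(-35\right) = 4 \left(-35\right) = -140$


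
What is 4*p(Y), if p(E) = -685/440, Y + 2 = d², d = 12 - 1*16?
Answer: -137/22 ≈ -6.2273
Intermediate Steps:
d = -4 (d = 12 - 16 = -4)
Y = 14 (Y = -2 + (-4)² = -2 + 16 = 14)
p(E) = -137/88 (p(E) = -685*1/440 = -137/88)
4*p(Y) = 4*(-137/88) = -137/22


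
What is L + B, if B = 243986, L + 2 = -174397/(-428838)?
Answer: 104629784989/428838 ≈ 2.4398e+5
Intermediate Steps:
L = -683279/428838 (L = -2 - 174397/(-428838) = -2 - 174397*(-1/428838) = -2 + 174397/428838 = -683279/428838 ≈ -1.5933)
L + B = -683279/428838 + 243986 = 104629784989/428838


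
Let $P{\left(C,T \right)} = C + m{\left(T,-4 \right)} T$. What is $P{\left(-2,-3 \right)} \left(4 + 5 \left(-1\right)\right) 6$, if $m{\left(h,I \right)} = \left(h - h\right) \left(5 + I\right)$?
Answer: $12$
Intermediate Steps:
$m{\left(h,I \right)} = 0$ ($m{\left(h,I \right)} = 0 \left(5 + I\right) = 0$)
$P{\left(C,T \right)} = C$ ($P{\left(C,T \right)} = C + 0 T = C + 0 = C$)
$P{\left(-2,-3 \right)} \left(4 + 5 \left(-1\right)\right) 6 = - 2 \left(4 + 5 \left(-1\right)\right) 6 = - 2 \left(4 - 5\right) 6 = \left(-2\right) \left(-1\right) 6 = 2 \cdot 6 = 12$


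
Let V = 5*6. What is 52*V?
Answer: 1560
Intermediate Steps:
V = 30
52*V = 52*30 = 1560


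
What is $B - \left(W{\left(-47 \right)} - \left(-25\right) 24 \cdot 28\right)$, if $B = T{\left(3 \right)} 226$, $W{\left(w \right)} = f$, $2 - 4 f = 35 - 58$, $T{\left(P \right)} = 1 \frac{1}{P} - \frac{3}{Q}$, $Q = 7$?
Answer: $- \frac{1413533}{84} \approx -16828.0$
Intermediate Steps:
$T{\left(P \right)} = - \frac{3}{7} + \frac{1}{P}$ ($T{\left(P \right)} = 1 \frac{1}{P} - \frac{3}{7} = \frac{1}{P} - \frac{3}{7} = - \frac{3}{7} + \frac{1}{P}$)
$f = \frac{25}{4}$ ($f = \frac{1}{2} - \frac{35 - 58}{4} = \frac{1}{2} - - \frac{23}{4} = \frac{1}{2} + \frac{23}{4} = \frac{25}{4} \approx 6.25$)
$W{\left(w \right)} = \frac{25}{4}$
$B = - \frac{452}{21}$ ($B = \left(- \frac{3}{7} + \frac{1}{3}\right) 226 = \left(- \frac{2}{21}\right) 226 = - \frac{452}{21} \approx -21.524$)
$B - \left(W{\left(-47 \right)} - \left(-25\right) 24 \cdot 28\right) = - \frac{452}{21} - \left(\frac{25}{4} - \left(-25\right) 24 \cdot 28\right) = - \frac{452}{21} - \left(\frac{25}{4} - \left(-600\right) 28\right) = - \frac{452}{21} - \left(\frac{25}{4} - -16800\right) = - \frac{452}{21} - \left(\frac{25}{4} + 16800\right) = - \frac{452}{21} - \frac{67225}{4} = - \frac{1413533}{84}$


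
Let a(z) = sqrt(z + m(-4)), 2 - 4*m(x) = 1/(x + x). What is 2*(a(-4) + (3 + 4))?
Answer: 14 + I*sqrt(222)/4 ≈ 14.0 + 3.7249*I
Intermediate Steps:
m(x) = 1/2 - 1/(8*x) (m(x) = 1/2 - 1/(4*(x + x)) = 1/2 - 1/(2*x)/4 = 1/2 - 1/(8*x))
a(z) = sqrt(17/32 + z) (a(z) = sqrt(z + (1/8)*(-1 + 4*(-4))/(-4)) = sqrt(z + (1/8)*(-1/4)*(-1 - 16)) = sqrt(z + (1/8)*(-1/4)*(-17)) = sqrt(z + 17/32) = sqrt(17/32 + z))
2*(a(-4) + (3 + 4)) = 2*(sqrt(34 + 64*(-4))/8 + (3 + 4)) = 2*(sqrt(34 - 256)/8 + 7) = 2*(sqrt(-222)/8 + 7) = 2*((I*sqrt(222))/8 + 7) = 2*(I*sqrt(222)/8 + 7) = 2*(7 + I*sqrt(222)/8) = 14 + I*sqrt(222)/4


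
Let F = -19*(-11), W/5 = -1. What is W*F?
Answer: -1045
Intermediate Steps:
W = -5 (W = 5*(-1) = -5)
F = 209
W*F = -5*209 = -1045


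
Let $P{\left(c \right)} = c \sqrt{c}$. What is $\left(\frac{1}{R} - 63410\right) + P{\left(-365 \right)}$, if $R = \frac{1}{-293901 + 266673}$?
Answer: $-90638 - 365 i \sqrt{365} \approx -90638.0 - 6973.3 i$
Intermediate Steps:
$R = - \frac{1}{27228}$ ($R = \frac{1}{-27228} = - \frac{1}{27228} \approx -3.6727 \cdot 10^{-5}$)
$P{\left(c \right)} = c^{\frac{3}{2}}$
$\left(\frac{1}{R} - 63410\right) + P{\left(-365 \right)} = \left(\frac{1}{- \frac{1}{27228}} - 63410\right) + \left(-365\right)^{\frac{3}{2}} = \left(-27228 - 63410\right) - 365 i \sqrt{365} = -90638 - 365 i \sqrt{365}$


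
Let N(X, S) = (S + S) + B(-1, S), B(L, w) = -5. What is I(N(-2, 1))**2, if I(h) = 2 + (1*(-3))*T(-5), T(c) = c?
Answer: 289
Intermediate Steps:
N(X, S) = -5 + 2*S (N(X, S) = (S + S) - 5 = 2*S - 5 = -5 + 2*S)
I(h) = 17 (I(h) = 2 + (1*(-3))*(-5) = 2 - 3*(-5) = 2 + 15 = 17)
I(N(-2, 1))**2 = 17**2 = 289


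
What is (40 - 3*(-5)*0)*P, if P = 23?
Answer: 920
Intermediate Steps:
(40 - 3*(-5)*0)*P = (40 - 3*(-5)*0)*23 = (40 + 15*0)*23 = (40 + 0)*23 = 40*23 = 920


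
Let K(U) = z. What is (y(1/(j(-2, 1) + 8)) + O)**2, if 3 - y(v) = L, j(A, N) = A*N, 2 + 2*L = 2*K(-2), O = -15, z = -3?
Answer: 64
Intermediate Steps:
K(U) = -3
L = -4 (L = -1 + (2*(-3))/2 = -1 + (1/2)*(-6) = -1 - 3 = -4)
y(v) = 7 (y(v) = 3 - 1*(-4) = 3 + 4 = 7)
(y(1/(j(-2, 1) + 8)) + O)**2 = (7 - 15)**2 = (-8)**2 = 64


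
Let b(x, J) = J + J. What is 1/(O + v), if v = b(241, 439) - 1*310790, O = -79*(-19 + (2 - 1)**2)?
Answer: -1/308490 ≈ -3.2416e-6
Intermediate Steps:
b(x, J) = 2*J
O = 1422 (O = -79*(-19 + 1**2) = -79*(-19 + 1) = -79*(-18) = 1422)
v = -309912 (v = 2*439 - 1*310790 = 878 - 310790 = -309912)
1/(O + v) = 1/(1422 - 309912) = 1/(-308490) = -1/308490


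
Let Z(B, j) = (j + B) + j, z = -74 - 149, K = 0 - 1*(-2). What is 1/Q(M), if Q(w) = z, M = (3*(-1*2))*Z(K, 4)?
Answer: -1/223 ≈ -0.0044843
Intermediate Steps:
K = 2 (K = 0 + 2 = 2)
z = -223
Z(B, j) = B + 2*j (Z(B, j) = (B + j) + j = B + 2*j)
M = -60 (M = (3*(-1*2))*(2 + 2*4) = (3*(-2))*(2 + 8) = -6*10 = -60)
Q(w) = -223
1/Q(M) = 1/(-223) = -1/223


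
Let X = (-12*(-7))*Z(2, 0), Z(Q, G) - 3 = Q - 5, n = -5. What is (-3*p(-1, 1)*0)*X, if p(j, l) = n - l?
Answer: 0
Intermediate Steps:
Z(Q, G) = -2 + Q (Z(Q, G) = 3 + (Q - 5) = 3 + (-5 + Q) = -2 + Q)
p(j, l) = -5 - l
X = 0 (X = (-12*(-7))*(-2 + 2) = 84*0 = 0)
(-3*p(-1, 1)*0)*X = (-3*(-5 - 1*1)*0)*0 = (-3*(-5 - 1)*0)*0 = (-3*(-6)*0)*0 = (18*0)*0 = 0*0 = 0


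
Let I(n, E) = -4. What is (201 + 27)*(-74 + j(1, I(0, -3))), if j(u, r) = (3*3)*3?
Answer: -10716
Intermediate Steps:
j(u, r) = 27 (j(u, r) = 9*3 = 27)
(201 + 27)*(-74 + j(1, I(0, -3))) = (201 + 27)*(-74 + 27) = 228*(-47) = -10716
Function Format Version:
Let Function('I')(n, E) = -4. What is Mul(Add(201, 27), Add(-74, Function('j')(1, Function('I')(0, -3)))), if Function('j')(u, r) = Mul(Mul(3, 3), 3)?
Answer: -10716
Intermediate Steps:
Function('j')(u, r) = 27 (Function('j')(u, r) = Mul(9, 3) = 27)
Mul(Add(201, 27), Add(-74, Function('j')(1, Function('I')(0, -3)))) = Mul(Add(201, 27), Add(-74, 27)) = Mul(228, -47) = -10716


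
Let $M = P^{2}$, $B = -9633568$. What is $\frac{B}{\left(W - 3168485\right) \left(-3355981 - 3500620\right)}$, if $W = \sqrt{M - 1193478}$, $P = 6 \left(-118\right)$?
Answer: $- \frac{30523815704480}{68835459934312134839} - \frac{9633568 i \sqrt{692214}}{68835459934312134839} \approx -4.4343 \cdot 10^{-7} - 1.1644 \cdot 10^{-10} i$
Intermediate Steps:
$P = -708$
$M = 501264$ ($M = \left(-708\right)^{2} = 501264$)
$W = i \sqrt{692214}$ ($W = \sqrt{501264 - 1193478} = \sqrt{-692214} = i \sqrt{692214} \approx 831.99 i$)
$\frac{B}{\left(W - 3168485\right) \left(-3355981 - 3500620\right)} = - \frac{9633568}{\left(i \sqrt{692214} - 3168485\right) \left(-3355981 - 3500620\right)} = - \frac{9633568}{\left(-3168485 + i \sqrt{692214}\right) \left(-6856601\right)} = - \frac{9633568}{21725037419485 - 6856601 i \sqrt{692214}}$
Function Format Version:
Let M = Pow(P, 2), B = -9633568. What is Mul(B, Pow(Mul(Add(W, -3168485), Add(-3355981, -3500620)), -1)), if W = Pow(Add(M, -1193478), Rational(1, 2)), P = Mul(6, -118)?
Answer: Add(Rational(-30523815704480, 68835459934312134839), Mul(Rational(-9633568, 68835459934312134839), I, Pow(692214, Rational(1, 2)))) ≈ Add(-4.4343e-7, Mul(-1.1644e-10, I))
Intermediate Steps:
P = -708
M = 501264 (M = Pow(-708, 2) = 501264)
W = Mul(I, Pow(692214, Rational(1, 2))) (W = Pow(Add(501264, -1193478), Rational(1, 2)) = Pow(-692214, Rational(1, 2)) = Mul(I, Pow(692214, Rational(1, 2))) ≈ Mul(831.99, I))
Mul(B, Pow(Mul(Add(W, -3168485), Add(-3355981, -3500620)), -1)) = Mul(-9633568, Pow(Mul(Add(Mul(I, Pow(692214, Rational(1, 2))), -3168485), Add(-3355981, -3500620)), -1)) = Mul(-9633568, Pow(Mul(Add(-3168485, Mul(I, Pow(692214, Rational(1, 2)))), -6856601), -1)) = Mul(-9633568, Pow(Add(21725037419485, Mul(-6856601, I, Pow(692214, Rational(1, 2)))), -1))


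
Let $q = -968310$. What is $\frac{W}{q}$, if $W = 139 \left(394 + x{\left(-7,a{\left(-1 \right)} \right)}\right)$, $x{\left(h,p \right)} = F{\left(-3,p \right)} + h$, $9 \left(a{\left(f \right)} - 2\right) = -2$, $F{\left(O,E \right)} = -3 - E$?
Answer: $- \frac{47816}{871479} \approx -0.054868$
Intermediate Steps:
$a{\left(f \right)} = \frac{16}{9}$ ($a{\left(f \right)} = 2 + \frac{1}{9} \left(-2\right) = 2 - \frac{2}{9} = \frac{16}{9}$)
$x{\left(h,p \right)} = -3 + h - p$ ($x{\left(h,p \right)} = \left(-3 - p\right) + h = -3 + h - p$)
$W = \frac{478160}{9}$ ($W = 139 \left(394 - \frac{106}{9}\right) = 139 \cdot \frac{3440}{9} = \frac{478160}{9} \approx 53129.0$)
$\frac{W}{q} = \frac{478160}{9 \left(-968310\right)} = \frac{478160}{9} \left(- \frac{1}{968310}\right) = - \frac{47816}{871479}$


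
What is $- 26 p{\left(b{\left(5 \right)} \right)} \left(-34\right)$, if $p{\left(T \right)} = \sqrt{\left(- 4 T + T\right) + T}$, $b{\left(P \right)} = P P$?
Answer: $4420 i \sqrt{2} \approx 6250.8 i$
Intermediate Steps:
$b{\left(P \right)} = P^{2}$
$p{\left(T \right)} = \sqrt{2} \sqrt{- T}$ ($p{\left(T \right)} = \sqrt{- 3 T + T} = \sqrt{- 2 T} = \sqrt{2} \sqrt{- T}$)
$- 26 p{\left(b{\left(5 \right)} \right)} \left(-34\right) = - 26 \sqrt{2} \sqrt{- 5^{2}} \left(-34\right) = - 26 \sqrt{2} \sqrt{\left(-1\right) 25} \left(-34\right) = - 26 \sqrt{2} \sqrt{-25} \left(-34\right) = - 26 \sqrt{2} \cdot 5 i \left(-34\right) = - 26 \cdot 5 i \sqrt{2} \left(-34\right) = - 130 i \sqrt{2} \left(-34\right) = 4420 i \sqrt{2}$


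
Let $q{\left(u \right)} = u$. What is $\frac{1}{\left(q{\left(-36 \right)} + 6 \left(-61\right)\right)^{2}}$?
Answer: $\frac{1}{161604} \approx 6.188 \cdot 10^{-6}$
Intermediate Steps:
$\frac{1}{\left(q{\left(-36 \right)} + 6 \left(-61\right)\right)^{2}} = \frac{1}{\left(-36 + 6 \left(-61\right)\right)^{2}} = \frac{1}{\left(-36 - 366\right)^{2}} = \frac{1}{\left(-402\right)^{2}} = \frac{1}{161604}$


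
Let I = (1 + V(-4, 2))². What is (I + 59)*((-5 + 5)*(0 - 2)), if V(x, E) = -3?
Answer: 0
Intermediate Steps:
I = 4 (I = (1 - 3)² = (-2)² = 4)
(I + 59)*((-5 + 5)*(0 - 2)) = (4 + 59)*((-5 + 5)*(0 - 2)) = 63*(0*(-2)) = 63*0 = 0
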